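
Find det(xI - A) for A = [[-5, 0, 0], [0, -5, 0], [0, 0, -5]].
xI - A = [[x + 5, 0, 0], [0, x + 5, 0], [0, 0, x + 5]].

Expanding det(xI - A) along the first row:
det(xI - A) = + (x + 5)·det([[x + 5, 0], [0, x + 5]]) - (0)·det([[0, 0], [0, x + 5]]) + (0)·det([[0, x + 5], [0, 0]]).

Evaluating gives χ_A(x) = x^3 + 15x^2 + 75x + 125 = (x + 5)^3.

χ_A(x) = (x + 5)^3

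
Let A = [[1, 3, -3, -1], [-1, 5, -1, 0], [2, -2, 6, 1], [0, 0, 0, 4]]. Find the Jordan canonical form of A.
J = [[4, 1, 0, 0], [0, 4, 0, 0], [0, 0, 4, 1], [0, 0, 0, 4]]

The characteristic polynomial is det(xI - A) = (x - 4)^4, so the eigenvalues are 4 (algebraic multiplicity 4).

For λ = 4: rank(A - 4I) = 2, rank((A - 4I)^2) = 0. The eigenspace has dimension 4 - 2 = 2, so there are 2 Jordan blocks; the rank sequence gives block sizes [2, 2].

Assembling the blocks gives the Jordan form J above.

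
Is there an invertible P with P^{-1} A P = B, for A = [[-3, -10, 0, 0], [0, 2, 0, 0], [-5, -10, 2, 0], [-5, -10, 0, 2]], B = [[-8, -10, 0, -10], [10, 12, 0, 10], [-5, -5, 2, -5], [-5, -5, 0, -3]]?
Two matrices over a field are similar if and only if they have the same invariant factors.

Both A and B have characteristic polynomial (x - 2)^3(x + 3) and minimal polynomial (x - 2)(x + 3). Computing further, both have invariant factors x - 2, x - 2, (x - 2)(x + 3). Hence A and B are similar.

Yes.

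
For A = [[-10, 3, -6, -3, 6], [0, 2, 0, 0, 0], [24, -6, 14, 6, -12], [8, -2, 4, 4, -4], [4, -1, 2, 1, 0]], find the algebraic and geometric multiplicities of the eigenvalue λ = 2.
The characteristic polynomial is (x - 2)^5, so the factor x - 2 appears with exponent 5: the algebraic multiplicity is 5.

rank(A - 2I) = 1, so the eigenspace has dimension 5 - 1 = 4: the geometric multiplicity is 4.

Since 4 < 5, A is not diagonalizable.

algebraic multiplicity 5, geometric multiplicity 4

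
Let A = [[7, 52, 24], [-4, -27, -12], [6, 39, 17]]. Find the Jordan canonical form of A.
The characteristic polynomial is det(xI - A) = (x + 1)^3, so the eigenvalues are -1 (algebraic multiplicity 3).

For λ = -1: rank(A + I) = 1, rank((A + I)^2) = 0. The eigenspace has dimension 3 - 1 = 2, so there are 2 Jordan blocks; the rank sequence gives block sizes [2, 1].

Assembling the blocks gives the Jordan form J above.

J = [[-1, 1, 0], [0, -1, 0], [0, 0, -1]]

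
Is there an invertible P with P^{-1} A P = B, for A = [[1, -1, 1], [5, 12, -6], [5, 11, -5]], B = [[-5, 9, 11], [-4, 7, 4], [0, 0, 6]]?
Two matrices over a field are similar if and only if they have the same invariant factors.

Both A and B have characteristic polynomial (x - 6)(x - 1)^2 and minimal polynomial (x - 6)(x - 1)^2. Computing further, both have invariant factors (x - 6)(x - 1)^2. Hence A and B are similar.

Yes.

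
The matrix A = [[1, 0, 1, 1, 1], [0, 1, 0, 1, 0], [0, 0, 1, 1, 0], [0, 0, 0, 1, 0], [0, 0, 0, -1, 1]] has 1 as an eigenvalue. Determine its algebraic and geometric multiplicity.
algebraic multiplicity 5, geometric multiplicity 3

The characteristic polynomial is (x - 1)^5, so the factor x - 1 appears with exponent 5: the algebraic multiplicity is 5.

rank(A - I) = 2, so the eigenspace has dimension 5 - 2 = 3: the geometric multiplicity is 3.

Since 3 < 5, A is not diagonalizable.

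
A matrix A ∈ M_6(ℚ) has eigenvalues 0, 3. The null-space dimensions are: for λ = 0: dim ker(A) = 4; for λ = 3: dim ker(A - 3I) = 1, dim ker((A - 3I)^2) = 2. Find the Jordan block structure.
λ = 0: successive nullity increments [4] count blocks of size ≥ k; block sizes are [1, 1, 1, 1].
λ = 3: successive nullity increments [1, 1] count blocks of size ≥ k; block sizes are [2].

Jordan blocks: (0, 1), (0, 1), (0, 1), (0, 1), (3, 2)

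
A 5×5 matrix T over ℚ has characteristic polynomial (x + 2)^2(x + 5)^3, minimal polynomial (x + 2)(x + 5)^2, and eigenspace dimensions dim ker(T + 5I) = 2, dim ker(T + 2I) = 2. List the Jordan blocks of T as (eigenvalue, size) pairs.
Jordan blocks: (-5, 2), (-5, 1), (-2, 1), (-2, 1)

λ = -5: algebraic multiplicity 3 (exponent in χ_T), largest block size 2 (exponent in m_T), 2 blocks (geometric multiplicity). These force block sizes [2, 1].
λ = -2: algebraic multiplicity 2 (exponent in χ_T), largest block size 1 (exponent in m_T), 2 blocks (geometric multiplicity). These force block sizes [1, 1].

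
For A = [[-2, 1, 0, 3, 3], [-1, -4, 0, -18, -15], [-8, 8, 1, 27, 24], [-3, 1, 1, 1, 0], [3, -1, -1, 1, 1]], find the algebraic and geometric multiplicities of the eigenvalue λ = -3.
The characteristic polynomial is (x - 1)^3(x + 3)^2, so the factor x + 3 appears with exponent 2: the algebraic multiplicity is 2.

rank(A + 3I) = 4, so the eigenspace has dimension 5 - 4 = 1: the geometric multiplicity is 1.

Since 1 < 2, A is not diagonalizable.

algebraic multiplicity 2, geometric multiplicity 1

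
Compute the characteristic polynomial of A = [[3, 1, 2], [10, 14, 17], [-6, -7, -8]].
χ_A(x) = (x - 3)^3

xI - A = [[x - 3, -1, -2], [-10, x - 14, -17], [6, 7, x + 8]].

Expanding det(xI - A) along the first row:
det(xI - A) = + (x - 3)·det([[x - 14, -17], [7, x + 8]]) - (-1)·det([[-10, -17], [6, x + 8]]) + (-2)·det([[-10, x - 14], [6, 7]]).

Evaluating gives χ_A(x) = x^3 - 9x^2 + 27x - 27 = (x - 3)^3.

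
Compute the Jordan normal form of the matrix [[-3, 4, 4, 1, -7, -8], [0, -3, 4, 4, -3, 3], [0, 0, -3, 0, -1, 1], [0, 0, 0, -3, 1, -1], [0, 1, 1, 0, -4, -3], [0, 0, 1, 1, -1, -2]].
J = [[-3, 1, 0, 0, 0, 0], [0, -3, 1, 0, 0, 0], [0, 0, -3, 0, 0, 0], [0, 0, 0, -3, 1, 0], [0, 0, 0, 0, -3, 1], [0, 0, 0, 0, 0, -3]]

The characteristic polynomial is det(xI - A) = (x + 3)^6, so the eigenvalues are -3 (algebraic multiplicity 6).

For λ = -3: rank(A + 3I) = 4, rank((A + 3I)^2) = 2, rank((A + 3I)^3) = 0. The eigenspace has dimension 6 - 4 = 2, so there are 2 Jordan blocks; the rank sequence gives block sizes [3, 3].

Assembling the blocks gives the Jordan form J above.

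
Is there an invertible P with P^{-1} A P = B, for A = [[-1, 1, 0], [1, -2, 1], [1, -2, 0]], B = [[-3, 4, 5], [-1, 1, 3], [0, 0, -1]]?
Two matrices over a field are similar if and only if they have the same invariant factors.

Both A and B have characteristic polynomial (x + 1)^3 and minimal polynomial (x + 1)^3. Computing further, both have invariant factors (x + 1)^3. Hence A and B are similar.

Yes.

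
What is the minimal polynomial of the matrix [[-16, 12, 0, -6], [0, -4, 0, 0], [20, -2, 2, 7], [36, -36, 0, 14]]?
The characteristic polynomial factors as (x - 2)^2(x + 4)^2. The minimal polynomial is ∏(x - λ)^{k_λ} where k_λ is the size of the largest Jordan block at λ.

For λ = -4: rank(A + 4I) = 2, and the largest Jordan block has size 1 (the smallest k with rank((A + 4I)^k) = rank((A + 4I)^(k+1))).
For λ = 2: rank(A - 2I) = 3, and the largest Jordan block has size 2 (the smallest k with rank((A - 2I)^k) = rank((A - 2I)^(k+1))).

So m_A(x) = (x - 2)^2(x + 4).

m_A(x) = (x - 2)^2(x + 4)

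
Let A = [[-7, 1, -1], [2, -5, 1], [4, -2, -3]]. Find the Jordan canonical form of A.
The characteristic polynomial is det(xI - A) = (x + 5)^3, so the eigenvalues are -5 (algebraic multiplicity 3).

For λ = -5: rank(A + 5I) = 2, rank((A + 5I)^2) = 1, rank((A + 5I)^3) = 0. The eigenspace has dimension 3 - 2 = 1, so there is 1 Jordan block; the rank sequence gives block sizes [3].

Assembling the blocks gives the Jordan form J above.

J = [[-5, 1, 0], [0, -5, 1], [0, 0, -5]]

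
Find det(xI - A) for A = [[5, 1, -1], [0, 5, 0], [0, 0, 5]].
χ_A(x) = (x - 5)^3

xI - A = [[x - 5, -1, 1], [0, x - 5, 0], [0, 0, x - 5]].

Expanding det(xI - A) along the first row:
det(xI - A) = + (x - 5)·det([[x - 5, 0], [0, x - 5]]) - (-1)·det([[0, 0], [0, x - 5]]) + (1)·det([[0, x - 5], [0, 0]]).

Evaluating gives χ_A(x) = x^3 - 15x^2 + 75x - 125 = (x - 5)^3.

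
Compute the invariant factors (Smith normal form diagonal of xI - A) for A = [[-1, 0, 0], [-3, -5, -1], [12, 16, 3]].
x + 1, (x + 1)^2

The Jordan structure of A has elementary divisors (x + 1)^2, (x + 1). Arranging the block sizes at each eigenvalue in decreasing order and taking row products gives the invariant factors.

Invariant factors (smallest first, each dividing the next): x + 1, (x + 1)^2.

Check: the last factor (x + 1)^2 is the minimal polynomial, and the product (x + 1)^3 is the characteristic polynomial.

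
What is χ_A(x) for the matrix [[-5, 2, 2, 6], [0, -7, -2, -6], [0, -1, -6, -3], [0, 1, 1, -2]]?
χ_A(x) = (x + 5)^4

xI - A = [[x + 5, -2, -2, -6], [0, x + 7, 2, 6], [0, 1, x + 6, 3], [0, -1, -1, x + 2]].

Expanding det(xI - A) along the first row:
det(xI - A) = + (x + 5)·det([[x + 7, 2, 6], [1, x + 6, 3], [-1, -1, x + 2]]) - (-2)·det([[0, 2, 6], [0, x + 6, 3], [0, -1, x + 2]]) + (-2)·det([[0, x + 7, 6], [0, 1, 3], [0, -1, x + 2]]) - (-6)·det([[0, x + 7, 2], [0, 1, x + 6], [0, -1, -1]]).

Evaluating gives χ_A(x) = x^4 + 20x^3 + 150x^2 + 500x + 625 = (x + 5)^4.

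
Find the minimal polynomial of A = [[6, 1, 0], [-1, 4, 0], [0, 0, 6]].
The characteristic polynomial factors as (x - 6)(x - 5)^2. The minimal polynomial is ∏(x - λ)^{k_λ} where k_λ is the size of the largest Jordan block at λ.

For λ = 5: rank(A - 5I) = 2, and the largest Jordan block has size 2 (the smallest k with rank((A - 5I)^k) = rank((A - 5I)^(k+1))).
For λ = 6: rank(A - 6I) = 2, and the largest Jordan block has size 1 (the smallest k with rank((A - 6I)^k) = rank((A - 6I)^(k+1))).

So m_A(x) = (x - 6)(x - 5)^2.

m_A(x) = (x - 6)(x - 5)^2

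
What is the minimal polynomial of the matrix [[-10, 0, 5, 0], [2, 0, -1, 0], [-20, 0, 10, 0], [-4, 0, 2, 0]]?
The characteristic polynomial factors as x^4. The minimal polynomial is ∏(x - λ)^{k_λ} where k_λ is the size of the largest Jordan block at λ.

For λ = 0: rank(A) = 1, and the largest Jordan block has size 2 (the smallest k with rank(A^k) = rank(A^(k+1))).

So m_A(x) = x^2.

m_A(x) = x^2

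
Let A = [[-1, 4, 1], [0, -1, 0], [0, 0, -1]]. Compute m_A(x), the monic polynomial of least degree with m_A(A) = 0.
The characteristic polynomial factors as (x + 1)^3. The minimal polynomial is ∏(x - λ)^{k_λ} where k_λ is the size of the largest Jordan block at λ.

For λ = -1: rank(A + I) = 1, and the largest Jordan block has size 2 (the smallest k with rank((A + I)^k) = rank((A + I)^(k+1))).

So m_A(x) = (x + 1)^2.

m_A(x) = (x + 1)^2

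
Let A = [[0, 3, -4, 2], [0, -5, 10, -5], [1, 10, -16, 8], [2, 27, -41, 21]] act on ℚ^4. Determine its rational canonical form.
The invariant factors of A (the non-unit diagonal entries of the Smith normal form of xI - A over ℚ[x]) are (x + 1)^2(x^2 - 2x + 5), each dividing the next. The characteristic polynomial is their product, (x + 1)^2(x^2 - 2x + 5).

The rational canonical form is the block-diagonal matrix of companion matrices C(f_i):
R = [[0, 0, 0, -5], [1, 0, 0, -8], [0, 1, 0, -2], [0, 0, 1, 0]].

Note the characteristic polynomial does not split into linear factors over ℚ, so A has no Jordan form over ℚ; the rational canonical form exists over any field.

R = [[0, 0, 0, -5], [1, 0, 0, -8], [0, 1, 0, -2], [0, 0, 1, 0]]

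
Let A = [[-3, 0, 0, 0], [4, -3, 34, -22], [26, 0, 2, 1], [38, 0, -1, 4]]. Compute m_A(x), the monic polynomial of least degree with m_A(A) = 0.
The characteristic polynomial factors as (x - 3)^2(x + 3)^2. The minimal polynomial is ∏(x - λ)^{k_λ} where k_λ is the size of the largest Jordan block at λ.

For λ = -3: rank(A + 3I) = 2, and the largest Jordan block has size 1 (the smallest k with rank((A + 3I)^k) = rank((A + 3I)^(k+1))).
For λ = 3: rank(A - 3I) = 3, and the largest Jordan block has size 2 (the smallest k with rank((A - 3I)^k) = rank((A - 3I)^(k+1))).

So m_A(x) = (x - 3)^2(x + 3).

m_A(x) = (x - 3)^2(x + 3)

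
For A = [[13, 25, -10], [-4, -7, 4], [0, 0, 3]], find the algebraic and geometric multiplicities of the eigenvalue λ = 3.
algebraic multiplicity 3, geometric multiplicity 2

The characteristic polynomial is (x - 3)^3, so the factor x - 3 appears with exponent 3: the algebraic multiplicity is 3.

rank(A - 3I) = 1, so the eigenspace has dimension 3 - 1 = 2: the geometric multiplicity is 2.

Since 2 < 3, A is not diagonalizable.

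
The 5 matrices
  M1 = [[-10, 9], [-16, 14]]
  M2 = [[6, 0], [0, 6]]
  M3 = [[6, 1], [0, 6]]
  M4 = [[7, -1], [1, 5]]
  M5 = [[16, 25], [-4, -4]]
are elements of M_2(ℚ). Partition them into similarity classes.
3 classes: {M1}, {M2}, {M3, M4, M5}

Characteristic polynomials: χ_{M1} = (x - 2)^2, χ_{M2} = (x - 6)^2, χ_{M3} = (x - 6)^2, χ_{M4} = (x - 6)^2, χ_{M5} = (x - 6)^2.

{M1}: invariant factors (x - 2)^2.

{M2}: invariant factors x - 6, x - 6.

{M3, M4, M5}: invariant factors (x - 6)^2.

Matrices are similar if and only if their invariant-factor lists agree; the partition into similarity classes is {M1}, {M2}, {M3, M4, M5}.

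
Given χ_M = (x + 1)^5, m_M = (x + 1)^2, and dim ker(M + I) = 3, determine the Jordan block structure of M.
λ = -1: algebraic multiplicity 5 (exponent in χ_M), largest block size 2 (exponent in m_M), 3 blocks (geometric multiplicity). These force block sizes [2, 2, 1].

Jordan blocks: (-1, 2), (-1, 2), (-1, 1)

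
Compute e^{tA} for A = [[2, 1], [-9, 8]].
e^{tA} = [[(1 - 3*t)*e^{5*t}, t*e^{5*t}], [-9*t*e^{5*t}, (3*t + 1)*e^{5*t}]]

A has Jordan form J = [[5, 1], [0, 5]] with A = PJP^{-1}, so e^{tA} = P e^{tJ} P^{-1}.

For a Jordan block J_k(λ), e^{tJ_k(λ)} = e^{λt} · (I + tN + t^2 N^2/2! + ... + t^{k-1} N^{k-1}/(k-1)!) where N is the nilpotent superdiagonal part.

Assembling the blocks and conjugating back gives the entries of e^{tA} as shown above.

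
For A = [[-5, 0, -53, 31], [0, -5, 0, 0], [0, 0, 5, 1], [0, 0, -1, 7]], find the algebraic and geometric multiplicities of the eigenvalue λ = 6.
The characteristic polynomial is (x - 6)^2(x + 5)^2, so the factor x - 6 appears with exponent 2: the algebraic multiplicity is 2.

rank(A - 6I) = 3, so the eigenspace has dimension 4 - 3 = 1: the geometric multiplicity is 1.

Since 1 < 2, A is not diagonalizable.

algebraic multiplicity 2, geometric multiplicity 1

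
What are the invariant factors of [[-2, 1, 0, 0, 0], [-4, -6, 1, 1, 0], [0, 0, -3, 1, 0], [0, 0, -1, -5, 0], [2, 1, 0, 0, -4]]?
The Jordan structure of A has elementary divisors (x + 4)^3, (x + 4), (x + 4). Arranging the block sizes at each eigenvalue in decreasing order and taking row products gives the invariant factors.

Invariant factors (smallest first, each dividing the next): x + 4, x + 4, (x + 4)^3.

Check: the last factor (x + 4)^3 is the minimal polynomial, and the product (x + 4)^5 is the characteristic polynomial.

x + 4, x + 4, (x + 4)^3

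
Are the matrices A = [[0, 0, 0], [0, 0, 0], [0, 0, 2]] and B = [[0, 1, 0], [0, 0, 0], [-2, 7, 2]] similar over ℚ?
No.

Both have characteristic polynomial x^2(x - 2), but the minimal polynomial of A is x(x - 2) while the minimal polynomial of B is x^2(x - 2). The minimal polynomial is a similarity invariant, so A and B are not similar.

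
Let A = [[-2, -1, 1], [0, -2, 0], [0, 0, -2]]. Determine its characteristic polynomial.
χ_A(x) = (x + 2)^3

xI - A = [[x + 2, 1, -1], [0, x + 2, 0], [0, 0, x + 2]].

Expanding det(xI - A) along the first row:
det(xI - A) = + (x + 2)·det([[x + 2, 0], [0, x + 2]]) - (1)·det([[0, 0], [0, x + 2]]) + (-1)·det([[0, x + 2], [0, 0]]).

Evaluating gives χ_A(x) = x^3 + 6x^2 + 12x + 8 = (x + 2)^3.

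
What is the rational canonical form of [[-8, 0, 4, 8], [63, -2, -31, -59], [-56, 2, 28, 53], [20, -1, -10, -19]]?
The invariant factors of A (the non-unit diagonal entries of the Smith normal form of xI - A over ℚ[x]) are (x - 1)^3(x + 4), each dividing the next. The characteristic polynomial is their product, (x - 1)^3(x + 4).

The rational canonical form is the block-diagonal matrix of companion matrices C(f_i):
R = [[0, 0, 0, 4], [1, 0, 0, -11], [0, 1, 0, 9], [0, 0, 1, -1]].

R = [[0, 0, 0, 4], [1, 0, 0, -11], [0, 1, 0, 9], [0, 0, 1, -1]]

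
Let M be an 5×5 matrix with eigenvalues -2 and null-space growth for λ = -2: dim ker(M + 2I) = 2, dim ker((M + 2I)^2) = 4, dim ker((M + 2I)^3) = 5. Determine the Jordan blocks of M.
λ = -2: successive nullity increments [2, 2, 1] count blocks of size ≥ k; block sizes are [3, 2].

Jordan blocks: (-2, 3), (-2, 2)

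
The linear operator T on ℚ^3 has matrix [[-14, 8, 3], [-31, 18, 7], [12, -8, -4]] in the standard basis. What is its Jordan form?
The characteristic polynomial is det(xI - A) = x^3, so the eigenvalues are 0 (algebraic multiplicity 3).

For λ = 0: rank(A) = 2, rank(A^2) = 1, rank(A^3) = 0. The eigenspace has dimension 3 - 2 = 1, so there is 1 Jordan block; the rank sequence gives block sizes [3].

Assembling the blocks gives the Jordan form J above.

J = [[0, 1, 0], [0, 0, 1], [0, 0, 0]]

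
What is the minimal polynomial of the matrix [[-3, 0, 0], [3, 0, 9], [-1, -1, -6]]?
m_A(x) = (x + 3)^2

The characteristic polynomial factors as (x + 3)^3. The minimal polynomial is ∏(x - λ)^{k_λ} where k_λ is the size of the largest Jordan block at λ.

For λ = -3: rank(A + 3I) = 1, and the largest Jordan block has size 2 (the smallest k with rank((A + 3I)^k) = rank((A + 3I)^(k+1))).

So m_A(x) = (x + 3)^2.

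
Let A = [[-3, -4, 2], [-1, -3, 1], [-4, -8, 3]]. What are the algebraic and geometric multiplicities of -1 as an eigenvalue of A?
algebraic multiplicity 3, geometric multiplicity 2

The characteristic polynomial is (x + 1)^3, so the factor x + 1 appears with exponent 3: the algebraic multiplicity is 3.

rank(A + I) = 1, so the eigenspace has dimension 3 - 1 = 2: the geometric multiplicity is 2.

Since 2 < 3, A is not diagonalizable.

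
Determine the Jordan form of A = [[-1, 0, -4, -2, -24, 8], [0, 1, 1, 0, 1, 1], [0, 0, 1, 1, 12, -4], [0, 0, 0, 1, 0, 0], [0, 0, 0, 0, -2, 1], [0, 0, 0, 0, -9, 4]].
The characteristic polynomial is det(xI - A) = (x - 1)^5(x + 1), so the eigenvalues are -1 (algebraic multiplicity 1), 1 (algebraic multiplicity 5).

For λ = -1: algebraic multiplicity 1 gives one 1×1 block.

For λ = 1: rank(A - I) = 4, rank((A - I)^2) = 2, rank((A - I)^3) = 1. The eigenspace has dimension 6 - 4 = 2, so there are 2 Jordan blocks; the rank sequence gives block sizes [3, 2].

Assembling the blocks gives the Jordan form J above.

J = [[-1, 0, 0, 0, 0, 0], [0, 1, 1, 0, 0, 0], [0, 0, 1, 1, 0, 0], [0, 0, 0, 1, 0, 0], [0, 0, 0, 0, 1, 1], [0, 0, 0, 0, 0, 1]]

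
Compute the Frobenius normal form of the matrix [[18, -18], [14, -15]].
The invariant factors of A (the non-unit diagonal entries of the Smith normal form of xI - A over ℚ[x]) are (x - 6)(x + 3), each dividing the next. The characteristic polynomial is their product, (x - 6)(x + 3).

The rational canonical form is the block-diagonal matrix of companion matrices C(f_i):
R = [[0, 18], [1, 3]].

R = [[0, 18], [1, 3]]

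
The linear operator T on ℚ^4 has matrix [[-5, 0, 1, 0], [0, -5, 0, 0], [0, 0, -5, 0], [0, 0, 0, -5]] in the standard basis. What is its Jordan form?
The characteristic polynomial is det(xI - A) = (x + 5)^4, so the eigenvalues are -5 (algebraic multiplicity 4).

For λ = -5: rank(A + 5I) = 1, rank((A + 5I)^2) = 0. The eigenspace has dimension 4 - 1 = 3, so there are 3 Jordan blocks; the rank sequence gives block sizes [2, 1, 1].

Assembling the blocks gives the Jordan form J above.

J = [[-5, 1, 0, 0], [0, -5, 0, 0], [0, 0, -5, 0], [0, 0, 0, -5]]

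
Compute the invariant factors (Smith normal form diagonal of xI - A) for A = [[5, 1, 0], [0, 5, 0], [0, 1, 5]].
The Jordan structure of A has elementary divisors (x - 5)^2, (x - 5). Arranging the block sizes at each eigenvalue in decreasing order and taking row products gives the invariant factors.

Invariant factors (smallest first, each dividing the next): x - 5, (x - 5)^2.

Check: the last factor (x - 5)^2 is the minimal polynomial, and the product (x - 5)^3 is the characteristic polynomial.

x - 5, (x - 5)^2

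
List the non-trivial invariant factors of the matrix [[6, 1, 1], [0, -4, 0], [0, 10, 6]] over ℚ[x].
(x - 6)^2(x + 4)

The Jordan structure of A has elementary divisors (x + 4), (x - 6)^2. Arranging the block sizes at each eigenvalue in decreasing order and taking row products gives the invariant factors.

Invariant factors (smallest first, each dividing the next): (x - 6)^2(x + 4).

Check: the last factor (x - 6)^2(x + 4) is the minimal polynomial, and the product (x - 6)^2(x + 4) is the characteristic polynomial.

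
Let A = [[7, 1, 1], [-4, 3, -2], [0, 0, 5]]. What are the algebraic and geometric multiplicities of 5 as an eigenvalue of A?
algebraic multiplicity 3, geometric multiplicity 2

The characteristic polynomial is (x - 5)^3, so the factor x - 5 appears with exponent 3: the algebraic multiplicity is 3.

rank(A - 5I) = 1, so the eigenspace has dimension 3 - 1 = 2: the geometric multiplicity is 2.

Since 2 < 3, A is not diagonalizable.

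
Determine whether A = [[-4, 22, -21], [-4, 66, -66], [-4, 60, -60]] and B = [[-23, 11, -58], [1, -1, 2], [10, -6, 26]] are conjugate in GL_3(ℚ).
Yes.

Two matrices over a field are similar if and only if they have the same invariant factors.

Both A and B have characteristic polynomial (x - 6)(x + 2)^2 and minimal polynomial (x - 6)(x + 2)^2. Computing further, both have invariant factors (x - 6)(x + 2)^2. Hence A and B are similar.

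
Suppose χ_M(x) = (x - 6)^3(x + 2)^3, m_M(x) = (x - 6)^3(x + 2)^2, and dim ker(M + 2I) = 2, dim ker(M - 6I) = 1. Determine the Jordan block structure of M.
λ = -2: algebraic multiplicity 3 (exponent in χ_M), largest block size 2 (exponent in m_M), 2 blocks (geometric multiplicity). These force block sizes [2, 1].
λ = 6: algebraic multiplicity 3 (exponent in χ_M), largest block size 3 (exponent in m_M), 1 block (geometric multiplicity). This forces block sizes [3].

Jordan blocks: (-2, 2), (-2, 1), (6, 3)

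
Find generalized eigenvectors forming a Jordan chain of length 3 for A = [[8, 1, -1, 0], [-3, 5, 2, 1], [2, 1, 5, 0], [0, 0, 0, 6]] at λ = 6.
We seek v_1 ∈ ker((A - 6I)^3) \ ker((A - 6I)^2), then set v_{i+1} = (A - 6I) v_i.

One such chain is v_1 = [[1, 0, 2, 0]]^T, v_2 = [[0, 1, 0, 0]]^T, v_3 = [[1, -1, 1, 0]]^T. Check: (A - 6I) v_3 = [[0, 0, 0, 0]]^T = 0.

v_1 = [[1, 0, 2, 0]]^T, v_2 = [[0, 1, 0, 0]]^T, v_3 = [[1, -1, 1, 0]]^T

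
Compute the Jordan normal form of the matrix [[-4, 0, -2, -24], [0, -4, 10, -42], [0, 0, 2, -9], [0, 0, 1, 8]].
J = [[-4, 0, 0, 0], [0, -4, 0, 0], [0, 0, 5, 1], [0, 0, 0, 5]]

The characteristic polynomial is det(xI - A) = (x - 5)^2(x + 4)^2, so the eigenvalues are -4 (algebraic multiplicity 2), 5 (algebraic multiplicity 2).

For λ = -4: rank(A + 4I) = 2. The eigenspace has dimension 4 - 2 = 2, so there are 2 Jordan blocks; the rank sequence gives block sizes [1, 1].

For λ = 5: rank(A - 5I) = 3, rank((A - 5I)^2) = 2. The eigenspace has dimension 4 - 3 = 1, so there is 1 Jordan block; the rank sequence gives block sizes [2].

Assembling the blocks gives the Jordan form J above.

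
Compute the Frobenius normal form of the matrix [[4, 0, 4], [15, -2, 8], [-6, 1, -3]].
R = [[0, 0, 4], [1, 0, -2], [0, 1, -1]]

The invariant factors of A (the non-unit diagonal entries of the Smith normal form of xI - A over ℚ[x]) are (x - 1)(x^2 + 2x + 4), each dividing the next. The characteristic polynomial is their product, (x - 1)(x^2 + 2x + 4).

The rational canonical form is the block-diagonal matrix of companion matrices C(f_i):
R = [[0, 0, 4], [1, 0, -2], [0, 1, -1]].

Note the characteristic polynomial does not split into linear factors over ℚ, so A has no Jordan form over ℚ; the rational canonical form exists over any field.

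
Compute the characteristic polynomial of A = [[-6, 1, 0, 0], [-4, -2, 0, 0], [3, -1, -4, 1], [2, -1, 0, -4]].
xI - A = [[x + 6, -1, 0, 0], [4, x + 2, 0, 0], [-3, 1, x + 4, -1], [-2, 1, 0, x + 4]].

Expanding det(xI - A) along the first row:
det(xI - A) = + (x + 6)·det([[x + 2, 0, 0], [1, x + 4, -1], [1, 0, x + 4]]) - (-1)·det([[4, 0, 0], [-3, x + 4, -1], [-2, 0, x + 4]]) + (0)·det([[4, x + 2, 0], [-3, 1, -1], [-2, 1, x + 4]]) - (0)·det([[4, x + 2, 0], [-3, 1, x + 4], [-2, 1, 0]]).

Evaluating gives χ_A(x) = x^4 + 16x^3 + 96x^2 + 256x + 256 = (x + 4)^4.

χ_A(x) = (x + 4)^4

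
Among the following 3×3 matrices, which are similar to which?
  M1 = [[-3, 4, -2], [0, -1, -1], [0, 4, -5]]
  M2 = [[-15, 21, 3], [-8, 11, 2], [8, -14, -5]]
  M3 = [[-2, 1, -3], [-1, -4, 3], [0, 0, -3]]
Characteristic polynomials: χ_{M1} = (x + 3)^3, χ_{M2} = (x + 3)^3, χ_{M3} = (x + 3)^3.

{M1, M2, M3}: invariant factors x + 3, (x + 3)^2.

Matrices are similar if and only if their invariant-factor lists agree; the partition into similarity classes is {M1, M2, M3}.

1 class: {M1, M2, M3}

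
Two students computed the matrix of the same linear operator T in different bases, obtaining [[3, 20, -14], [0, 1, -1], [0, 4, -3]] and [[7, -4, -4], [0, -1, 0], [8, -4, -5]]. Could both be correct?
Both have characteristic polynomial (x - 3)(x + 1)^2, but the minimal polynomial of A is (x - 3)(x + 1)^2 while the minimal polynomial of B is (x - 3)(x + 1). The minimal polynomial is a similarity invariant, so A and B are not similar.

No.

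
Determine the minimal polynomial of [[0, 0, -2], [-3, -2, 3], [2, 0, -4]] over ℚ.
m_A(x) = (x + 2)^2

The characteristic polynomial factors as (x + 2)^3. The minimal polynomial is ∏(x - λ)^{k_λ} where k_λ is the size of the largest Jordan block at λ.

For λ = -2: rank(A + 2I) = 1, and the largest Jordan block has size 2 (the smallest k with rank((A + 2I)^k) = rank((A + 2I)^(k+1))).

So m_A(x) = (x + 2)^2.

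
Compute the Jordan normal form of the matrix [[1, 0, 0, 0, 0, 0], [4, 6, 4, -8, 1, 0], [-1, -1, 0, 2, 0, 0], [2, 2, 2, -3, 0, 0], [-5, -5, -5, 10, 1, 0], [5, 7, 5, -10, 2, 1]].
The characteristic polynomial is det(xI - A) = (x - 1)^6, so the eigenvalues are 1 (algebraic multiplicity 6).

For λ = 1: rank(A - I) = 2, rank((A - I)^2) = 1, rank((A - I)^3) = 0. The eigenspace has dimension 6 - 2 = 4, so there are 4 Jordan blocks; the rank sequence gives block sizes [3, 1, 1, 1].

Assembling the blocks gives the Jordan form J above.

J = [[1, 1, 0, 0, 0, 0], [0, 1, 1, 0, 0, 0], [0, 0, 1, 0, 0, 0], [0, 0, 0, 1, 0, 0], [0, 0, 0, 0, 1, 0], [0, 0, 0, 0, 0, 1]]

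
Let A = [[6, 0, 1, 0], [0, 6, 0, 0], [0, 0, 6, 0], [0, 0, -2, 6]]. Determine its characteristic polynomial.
χ_A(x) = (x - 6)^4

xI - A = [[x - 6, 0, -1, 0], [0, x - 6, 0, 0], [0, 0, x - 6, 0], [0, 0, 2, x - 6]].

Expanding det(xI - A) along the first row:
det(xI - A) = + (x - 6)·det([[x - 6, 0, 0], [0, x - 6, 0], [0, 2, x - 6]]) - (0)·det([[0, 0, 0], [0, x - 6, 0], [0, 2, x - 6]]) + (-1)·det([[0, x - 6, 0], [0, 0, 0], [0, 0, x - 6]]) - (0)·det([[0, x - 6, 0], [0, 0, x - 6], [0, 0, 2]]).

Evaluating gives χ_A(x) = x^4 - 24x^3 + 216x^2 - 864x + 1296 = (x - 6)^4.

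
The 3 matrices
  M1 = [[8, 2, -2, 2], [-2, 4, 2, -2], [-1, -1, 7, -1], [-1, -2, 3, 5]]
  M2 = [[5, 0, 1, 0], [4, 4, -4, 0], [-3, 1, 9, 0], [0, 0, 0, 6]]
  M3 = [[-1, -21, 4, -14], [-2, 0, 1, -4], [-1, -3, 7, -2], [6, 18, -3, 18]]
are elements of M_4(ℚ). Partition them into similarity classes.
1 class: {M1, M2, M3}

Characteristic polynomials: χ_{M1} = (x - 6)^4, χ_{M2} = (x - 6)^4, χ_{M3} = (x - 6)^4.

{M1, M2, M3}: invariant factors x - 6, (x - 6)^3.

Matrices are similar if and only if their invariant-factor lists agree; the partition into similarity classes is {M1, M2, M3}.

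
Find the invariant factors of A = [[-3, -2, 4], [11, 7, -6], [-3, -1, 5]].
(x - 3)^3

The Jordan structure of A has elementary divisors (x - 3)^3. Arranging the block sizes at each eigenvalue in decreasing order and taking row products gives the invariant factors.

Invariant factors (smallest first, each dividing the next): (x - 3)^3.

Check: the last factor (x - 3)^3 is the minimal polynomial, and the product (x - 3)^3 is the characteristic polynomial.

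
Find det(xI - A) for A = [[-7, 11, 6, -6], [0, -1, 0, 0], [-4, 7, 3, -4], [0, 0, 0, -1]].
χ_A(x) = (x + 1)^3(x + 3)

xI - A = [[x + 7, -11, -6, 6], [0, x + 1, 0, 0], [4, -7, x - 3, 4], [0, 0, 0, x + 1]].

Expanding det(xI - A) along the first row:
det(xI - A) = + (x + 7)·det([[x + 1, 0, 0], [-7, x - 3, 4], [0, 0, x + 1]]) - (-11)·det([[0, 0, 0], [4, x - 3, 4], [0, 0, x + 1]]) + (-6)·det([[0, x + 1, 0], [4, -7, 4], [0, 0, x + 1]]) - (6)·det([[0, x + 1, 0], [4, -7, x - 3], [0, 0, 0]]).

Evaluating gives χ_A(x) = x^4 + 6x^3 + 12x^2 + 10x + 3 = (x + 1)^3(x + 3).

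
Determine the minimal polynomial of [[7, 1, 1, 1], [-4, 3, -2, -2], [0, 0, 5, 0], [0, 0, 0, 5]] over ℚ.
The characteristic polynomial factors as (x - 5)^4. The minimal polynomial is ∏(x - λ)^{k_λ} where k_λ is the size of the largest Jordan block at λ.

For λ = 5: rank(A - 5I) = 1, and the largest Jordan block has size 2 (the smallest k with rank((A - 5I)^k) = rank((A - 5I)^(k+1))).

So m_A(x) = (x - 5)^2.

m_A(x) = (x - 5)^2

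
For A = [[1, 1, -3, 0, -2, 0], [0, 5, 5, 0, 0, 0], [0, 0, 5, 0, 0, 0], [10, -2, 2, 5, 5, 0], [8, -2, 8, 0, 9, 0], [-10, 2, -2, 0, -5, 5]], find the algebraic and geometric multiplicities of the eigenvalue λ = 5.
The characteristic polynomial is (x - 5)^6, so the factor x - 5 appears with exponent 6: the algebraic multiplicity is 6.

rank(A - 5I) = 3, so the eigenspace has dimension 6 - 3 = 3: the geometric multiplicity is 3.

Since 3 < 6, A is not diagonalizable.

algebraic multiplicity 6, geometric multiplicity 3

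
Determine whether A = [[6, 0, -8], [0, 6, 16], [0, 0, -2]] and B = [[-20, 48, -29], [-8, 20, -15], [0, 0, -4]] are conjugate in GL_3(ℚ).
trace(A) = 10 but trace(B) = -4. The trace is a similarity invariant, so A and B are not similar.

No.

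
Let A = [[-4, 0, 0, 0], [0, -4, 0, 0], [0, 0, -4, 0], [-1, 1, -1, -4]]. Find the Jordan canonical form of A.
The characteristic polynomial is det(xI - A) = (x + 4)^4, so the eigenvalues are -4 (algebraic multiplicity 4).

For λ = -4: rank(A + 4I) = 1, rank((A + 4I)^2) = 0. The eigenspace has dimension 4 - 1 = 3, so there are 3 Jordan blocks; the rank sequence gives block sizes [2, 1, 1].

Assembling the blocks gives the Jordan form J above.

J = [[-4, 1, 0, 0], [0, -4, 0, 0], [0, 0, -4, 0], [0, 0, 0, -4]]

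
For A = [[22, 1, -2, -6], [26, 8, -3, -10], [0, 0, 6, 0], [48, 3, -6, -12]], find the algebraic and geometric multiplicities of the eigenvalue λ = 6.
The characteristic polynomial is (x - 6)^4, so the factor x - 6 appears with exponent 4: the algebraic multiplicity is 4.

rank(A - 6I) = 2, so the eigenspace has dimension 4 - 2 = 2: the geometric multiplicity is 2.

Since 2 < 4, A is not diagonalizable.

algebraic multiplicity 4, geometric multiplicity 2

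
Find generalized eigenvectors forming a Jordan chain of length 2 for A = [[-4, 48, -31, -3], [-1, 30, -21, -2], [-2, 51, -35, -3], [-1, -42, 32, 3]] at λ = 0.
v_1 = [[3, 2, 3, -2]]^T, v_2 = [[-3, -2, -3, 3]]^T

We seek v_1 ∈ ker(A^2) \ ker(A), then set v_{i+1} = A v_i.

One such chain is v_1 = [[3, 2, 3, -2]]^T, v_2 = [[-3, -2, -3, 3]]^T. Check: A v_2 = [[0, 0, 0, 0]]^T = 0.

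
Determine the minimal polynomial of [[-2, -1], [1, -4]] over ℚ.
m_A(x) = (x + 3)^2

The characteristic polynomial factors as (x + 3)^2. The minimal polynomial is ∏(x - λ)^{k_λ} where k_λ is the size of the largest Jordan block at λ.

For λ = -3: rank(A + 3I) = 1, and the largest Jordan block has size 2 (the smallest k with rank((A + 3I)^k) = rank((A + 3I)^(k+1))).

So m_A(x) = (x + 3)^2.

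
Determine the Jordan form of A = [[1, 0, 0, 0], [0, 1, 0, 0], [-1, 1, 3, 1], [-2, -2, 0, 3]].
The characteristic polynomial is det(xI - A) = (x - 3)^2(x - 1)^2, so the eigenvalues are 1 (algebraic multiplicity 2), 3 (algebraic multiplicity 2).

For λ = 1: rank(A - I) = 2. The eigenspace has dimension 4 - 2 = 2, so there are 2 Jordan blocks; the rank sequence gives block sizes [1, 1].

For λ = 3: rank(A - 3I) = 3, rank((A - 3I)^2) = 2. The eigenspace has dimension 4 - 3 = 1, so there is 1 Jordan block; the rank sequence gives block sizes [2].

Assembling the blocks gives the Jordan form J above.

J = [[1, 0, 0, 0], [0, 1, 0, 0], [0, 0, 3, 1], [0, 0, 0, 3]]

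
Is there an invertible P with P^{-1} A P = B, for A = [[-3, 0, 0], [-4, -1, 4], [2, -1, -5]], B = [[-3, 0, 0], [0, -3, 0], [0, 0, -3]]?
No.

Both have characteristic polynomial (x + 3)^3, but the minimal polynomial of A is (x + 3)^2 while the minimal polynomial of B is x + 3. The minimal polynomial is a similarity invariant, so A and B are not similar.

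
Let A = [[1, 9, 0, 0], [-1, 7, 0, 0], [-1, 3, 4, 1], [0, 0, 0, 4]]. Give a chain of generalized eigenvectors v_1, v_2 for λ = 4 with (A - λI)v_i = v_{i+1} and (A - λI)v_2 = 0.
We seek v_1 ∈ ker((A - 4I)^2) \ ker(A - 4I), then set v_{i+1} = (A - 4I) v_i.

One such chain is v_1 = [[2, 1, 1, 0]]^T, v_2 = [[3, 1, 1, 0]]^T. Check: (A - 4I) v_2 = [[0, 0, 0, 0]]^T = 0.

v_1 = [[2, 1, 1, 0]]^T, v_2 = [[3, 1, 1, 0]]^T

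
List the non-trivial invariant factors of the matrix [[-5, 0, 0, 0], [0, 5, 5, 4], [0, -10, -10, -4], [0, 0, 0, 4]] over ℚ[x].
The Jordan structure of A has elementary divisors (x + 5), (x + 5), x, (x - 4). Arranging the block sizes at each eigenvalue in decreasing order and taking row products gives the invariant factors.

Invariant factors (smallest first, each dividing the next): x + 5, x(x - 4)(x + 5).

Check: the last factor x(x - 4)(x + 5) is the minimal polynomial, and the product x(x - 4)(x + 5)^2 is the characteristic polynomial.

x + 5, x(x - 4)(x + 5)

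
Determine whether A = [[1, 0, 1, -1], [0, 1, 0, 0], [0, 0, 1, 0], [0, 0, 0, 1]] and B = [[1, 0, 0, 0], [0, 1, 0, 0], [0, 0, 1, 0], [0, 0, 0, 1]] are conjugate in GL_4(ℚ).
Both have characteristic polynomial (x - 1)^4, but the minimal polynomial of A is (x - 1)^2 while the minimal polynomial of B is x - 1. The minimal polynomial is a similarity invariant, so A and B are not similar.

No.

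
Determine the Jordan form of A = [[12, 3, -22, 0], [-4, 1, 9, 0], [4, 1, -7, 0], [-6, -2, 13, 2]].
The characteristic polynomial is det(xI - A) = (x - 2)^4, so the eigenvalues are 2 (algebraic multiplicity 4).

For λ = 2: rank(A - 2I) = 2, rank((A - 2I)^2) = 1, rank((A - 2I)^3) = 0. The eigenspace has dimension 4 - 2 = 2, so there are 2 Jordan blocks; the rank sequence gives block sizes [3, 1].

Assembling the blocks gives the Jordan form J above.

J = [[2, 1, 0, 0], [0, 2, 1, 0], [0, 0, 2, 0], [0, 0, 0, 2]]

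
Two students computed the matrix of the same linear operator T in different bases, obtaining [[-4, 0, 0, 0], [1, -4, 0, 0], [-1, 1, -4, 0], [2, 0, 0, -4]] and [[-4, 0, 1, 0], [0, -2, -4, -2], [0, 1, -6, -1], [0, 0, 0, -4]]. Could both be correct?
Two matrices over a field are similar if and only if they have the same invariant factors.

Both A and B have characteristic polynomial (x + 4)^4 and minimal polynomial (x + 4)^3. Computing further, both have invariant factors x + 4, (x + 4)^3. Hence A and B are similar.

Yes.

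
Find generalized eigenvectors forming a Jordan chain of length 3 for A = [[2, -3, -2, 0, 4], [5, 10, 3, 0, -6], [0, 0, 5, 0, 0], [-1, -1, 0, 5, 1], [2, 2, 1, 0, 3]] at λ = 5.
We seek v_1 ∈ ker((A - 5I)^3) \ ker((A - 5I)^2), then set v_{i+1} = (A - 5I) v_i.

One such chain is v_1 = [[0, 0, 1, 0, 0]]^T, v_2 = [[-2, 3, 0, 0, 1]]^T, v_3 = [[1, -1, 0, 0, 0]]^T. Check: (A - 5I) v_3 = [[0, 0, 0, 0, 0]]^T = 0.

v_1 = [[0, 0, 1, 0, 0]]^T, v_2 = [[-2, 3, 0, 0, 1]]^T, v_3 = [[1, -1, 0, 0, 0]]^T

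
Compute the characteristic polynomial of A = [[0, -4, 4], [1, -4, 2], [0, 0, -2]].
xI - A = [[x, 4, -4], [-1, x + 4, -2], [0, 0, x + 2]].

Expanding det(xI - A) along the first row:
det(xI - A) = + (x)·det([[x + 4, -2], [0, x + 2]]) - (4)·det([[-1, -2], [0, x + 2]]) + (-4)·det([[-1, x + 4], [0, 0]]).

Evaluating gives χ_A(x) = x^3 + 6x^2 + 12x + 8 = (x + 2)^3.

χ_A(x) = (x + 2)^3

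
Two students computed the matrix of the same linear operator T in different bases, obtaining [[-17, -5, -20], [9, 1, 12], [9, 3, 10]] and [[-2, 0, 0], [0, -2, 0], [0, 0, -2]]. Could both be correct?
No.

Both have characteristic polynomial (x + 2)^3, but the minimal polynomial of A is (x + 2)^2 while the minimal polynomial of B is x + 2. The minimal polynomial is a similarity invariant, so A and B are not similar.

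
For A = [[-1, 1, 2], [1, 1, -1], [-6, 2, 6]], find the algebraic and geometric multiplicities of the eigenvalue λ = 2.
algebraic multiplicity 3, geometric multiplicity 1

The characteristic polynomial is (x - 2)^3, so the factor x - 2 appears with exponent 3: the algebraic multiplicity is 3.

rank(A - 2I) = 2, so the eigenspace has dimension 3 - 2 = 1: the geometric multiplicity is 1.

Since 1 < 3, A is not diagonalizable.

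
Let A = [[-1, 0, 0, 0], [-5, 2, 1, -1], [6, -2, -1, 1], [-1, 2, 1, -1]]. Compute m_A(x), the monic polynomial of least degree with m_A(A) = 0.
The characteristic polynomial factors as x^3(x + 1). The minimal polynomial is ∏(x - λ)^{k_λ} where k_λ is the size of the largest Jordan block at λ.

For λ = -1: rank(A + I) = 3, and the largest Jordan block has size 1 (the smallest k with rank((A + I)^k) = rank((A + I)^(k+1))).
For λ = 0: rank(A) = 2, and the largest Jordan block has size 2 (the smallest k with rank(A^k) = rank(A^(k+1))).

So m_A(x) = x^2(x + 1).

m_A(x) = x^2(x + 1)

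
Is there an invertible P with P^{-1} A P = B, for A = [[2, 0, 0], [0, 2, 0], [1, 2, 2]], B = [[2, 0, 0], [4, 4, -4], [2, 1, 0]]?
Two matrices over a field are similar if and only if they have the same invariant factors.

Both A and B have characteristic polynomial (x - 2)^3 and minimal polynomial (x - 2)^2. Computing further, both have invariant factors x - 2, (x - 2)^2. Hence A and B are similar.

Yes.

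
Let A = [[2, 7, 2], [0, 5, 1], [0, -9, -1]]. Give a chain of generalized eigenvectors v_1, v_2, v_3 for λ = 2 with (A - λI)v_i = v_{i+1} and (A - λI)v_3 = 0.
v_1 = [[0, -2, 7]]^T, v_2 = [[0, 1, -3]]^T, v_3 = [[1, 0, 0]]^T

We seek v_1 ∈ ker((A - 2I)^3) \ ker((A - 2I)^2), then set v_{i+1} = (A - 2I) v_i.

One such chain is v_1 = [[0, -2, 7]]^T, v_2 = [[0, 1, -3]]^T, v_3 = [[1, 0, 0]]^T. Check: (A - 2I) v_3 = [[0, 0, 0]]^T = 0.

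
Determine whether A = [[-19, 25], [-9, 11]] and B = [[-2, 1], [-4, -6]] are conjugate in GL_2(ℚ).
Yes.

Two matrices over a field are similar if and only if they have the same invariant factors.

Both A and B have characteristic polynomial (x + 4)^2 and minimal polynomial (x + 4)^2. Computing further, both have invariant factors (x + 4)^2. Hence A and B are similar.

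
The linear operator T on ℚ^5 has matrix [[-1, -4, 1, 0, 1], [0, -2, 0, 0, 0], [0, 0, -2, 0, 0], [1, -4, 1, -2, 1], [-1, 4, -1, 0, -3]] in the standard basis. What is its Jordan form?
J = [[-2, 1, 0, 0, 0], [0, -2, 0, 0, 0], [0, 0, -2, 0, 0], [0, 0, 0, -2, 0], [0, 0, 0, 0, -2]]

The characteristic polynomial is det(xI - A) = (x + 2)^5, so the eigenvalues are -2 (algebraic multiplicity 5).

For λ = -2: rank(A + 2I) = 1, rank((A + 2I)^2) = 0. The eigenspace has dimension 5 - 1 = 4, so there are 4 Jordan blocks; the rank sequence gives block sizes [2, 1, 1, 1].

Assembling the blocks gives the Jordan form J above.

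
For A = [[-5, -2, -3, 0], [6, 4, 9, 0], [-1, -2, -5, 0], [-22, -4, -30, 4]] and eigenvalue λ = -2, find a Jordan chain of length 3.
We seek v_1 ∈ ker((A + 2I)^3) \ ker((A + 2I)^2), then set v_{i+1} = (A + 2I) v_i.

One such chain is v_1 = [[0, -1, 1, 3]]^T, v_2 = [[-1, 3, -1, -8]]^T, v_3 = [[0, 3, -2, -8]]^T. Check: (A + 2I) v_3 = [[0, 0, 0, 0]]^T = 0.

v_1 = [[0, -1, 1, 3]]^T, v_2 = [[-1, 3, -1, -8]]^T, v_3 = [[0, 3, -2, -8]]^T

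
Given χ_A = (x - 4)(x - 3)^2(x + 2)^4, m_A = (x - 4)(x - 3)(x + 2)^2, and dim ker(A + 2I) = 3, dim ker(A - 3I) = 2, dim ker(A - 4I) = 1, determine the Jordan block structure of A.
Jordan blocks: (-2, 2), (-2, 1), (-2, 1), (3, 1), (3, 1), (4, 1)

λ = -2: algebraic multiplicity 4 (exponent in χ_A), largest block size 2 (exponent in m_A), 3 blocks (geometric multiplicity). These force block sizes [2, 1, 1].
λ = 3: algebraic multiplicity 2 (exponent in χ_A), largest block size 1 (exponent in m_A), 2 blocks (geometric multiplicity). These force block sizes [1, 1].
λ = 4: algebraic multiplicity 1 (exponent in χ_A), largest block size 1 (exponent in m_A), 1 block (geometric multiplicity). This forces block sizes [1].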